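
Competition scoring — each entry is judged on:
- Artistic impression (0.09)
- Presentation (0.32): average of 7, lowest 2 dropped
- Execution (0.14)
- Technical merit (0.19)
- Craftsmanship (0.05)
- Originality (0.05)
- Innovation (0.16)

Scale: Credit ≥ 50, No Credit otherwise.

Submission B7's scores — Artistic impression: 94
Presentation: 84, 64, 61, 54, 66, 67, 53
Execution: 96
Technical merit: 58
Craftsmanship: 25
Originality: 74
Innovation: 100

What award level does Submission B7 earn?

Presentation: drop 53, 54 → average of remaining 5 = 342/5 = 68.4
Weighted total:
  Artistic impression 94 × 0.09 = 8.46
  Presentation 68.4 × 0.32 = 21.888
  Execution 96 × 0.14 = 13.44
  Technical merit 58 × 0.19 = 11.02
  Craftsmanship 25 × 0.05 = 1.25
  Originality 74 × 0.05 = 3.7
  Innovation 100 × 0.16 = 16
Sum = 75.758
75.758 ≥ 50 → Credit

Credit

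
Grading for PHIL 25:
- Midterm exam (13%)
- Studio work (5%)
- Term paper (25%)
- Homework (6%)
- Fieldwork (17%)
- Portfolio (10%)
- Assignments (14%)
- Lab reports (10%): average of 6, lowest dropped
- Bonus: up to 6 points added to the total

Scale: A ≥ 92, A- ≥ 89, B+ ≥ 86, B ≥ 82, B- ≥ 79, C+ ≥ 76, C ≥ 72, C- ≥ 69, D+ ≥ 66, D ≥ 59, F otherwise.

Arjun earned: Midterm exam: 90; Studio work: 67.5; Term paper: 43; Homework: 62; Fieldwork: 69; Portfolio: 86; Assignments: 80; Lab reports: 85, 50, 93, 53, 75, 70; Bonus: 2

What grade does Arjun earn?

Lab reports: drop 50 → average of remaining 5 = 376/5 = 75.2
Weighted total:
  Midterm exam 90 × 0.13 = 11.7
  Studio work 67.5 × 0.05 = 3.375
  Term paper 43 × 0.25 = 10.75
  Homework 62 × 0.06 = 3.72
  Fieldwork 69 × 0.17 = 11.73
  Portfolio 86 × 0.1 = 8.6
  Assignments 80 × 0.14 = 11.2
  Lab reports 75.2 × 0.1 = 7.52
Sum = 68.595
Bonus: 68.595 + 2 = 70.595
70.595 is ≥ 69 and < 72 → C-

C-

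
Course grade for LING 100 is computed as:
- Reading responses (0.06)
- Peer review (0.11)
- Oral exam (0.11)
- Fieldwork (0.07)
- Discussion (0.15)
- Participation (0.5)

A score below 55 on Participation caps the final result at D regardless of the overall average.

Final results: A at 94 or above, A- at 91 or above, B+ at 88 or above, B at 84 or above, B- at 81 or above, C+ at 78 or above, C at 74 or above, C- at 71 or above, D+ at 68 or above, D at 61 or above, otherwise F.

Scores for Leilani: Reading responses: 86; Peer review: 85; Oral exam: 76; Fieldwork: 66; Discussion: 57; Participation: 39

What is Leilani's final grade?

Participation score 39 < 55: minimum not met.
Weighted total:
  Reading responses 86 × 0.06 = 5.16
  Peer review 85 × 0.11 = 9.35
  Oral exam 76 × 0.11 = 8.36
  Fieldwork 66 × 0.07 = 4.62
  Discussion 57 × 0.15 = 8.55
  Participation 39 × 0.5 = 19.5
Sum = 55.54
55.54 would be F; cap at D applies → F.

F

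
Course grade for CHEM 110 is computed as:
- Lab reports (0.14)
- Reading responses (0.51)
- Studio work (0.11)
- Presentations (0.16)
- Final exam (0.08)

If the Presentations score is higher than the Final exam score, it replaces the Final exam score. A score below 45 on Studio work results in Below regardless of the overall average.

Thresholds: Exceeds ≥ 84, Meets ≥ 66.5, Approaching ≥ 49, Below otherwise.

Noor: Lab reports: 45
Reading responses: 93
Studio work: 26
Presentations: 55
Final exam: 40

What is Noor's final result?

Below

Presentations (55) > Final exam (40), so Final exam counts as 55.
Studio work score 26 < 45: minimum not met.
Weighted total:
  Lab reports 45 × 0.14 = 6.3
  Reading responses 93 × 0.51 = 47.43
  Studio work 26 × 0.11 = 2.86
  Presentations 55 × 0.16 = 8.8
  Final exam 55 × 0.08 = 4.4
Sum = 69.79
Because the Studio work minimum was not met, the result is Below.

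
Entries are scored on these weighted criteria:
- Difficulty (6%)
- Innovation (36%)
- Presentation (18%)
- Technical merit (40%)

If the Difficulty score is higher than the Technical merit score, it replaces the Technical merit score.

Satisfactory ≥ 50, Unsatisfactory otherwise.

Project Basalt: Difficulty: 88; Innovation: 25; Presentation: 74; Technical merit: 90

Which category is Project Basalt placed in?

Satisfactory

Difficulty (88) ≤ Technical merit (90), so Technical merit stays at 90.
Weighted total:
  Difficulty 88 × 0.06 = 5.28
  Innovation 25 × 0.36 = 9
  Presentation 74 × 0.18 = 13.32
  Technical merit 90 × 0.4 = 36
Sum = 63.6
63.6 ≥ 50 → Satisfactory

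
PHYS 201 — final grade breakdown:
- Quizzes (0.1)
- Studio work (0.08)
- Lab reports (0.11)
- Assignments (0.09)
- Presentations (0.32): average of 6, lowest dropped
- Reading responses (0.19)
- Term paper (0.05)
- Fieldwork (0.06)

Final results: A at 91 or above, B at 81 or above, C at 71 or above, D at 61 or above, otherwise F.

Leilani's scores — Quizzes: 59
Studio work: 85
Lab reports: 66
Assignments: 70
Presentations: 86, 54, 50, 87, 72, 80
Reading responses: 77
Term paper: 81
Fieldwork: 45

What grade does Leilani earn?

C

Presentations: drop 50 → average of remaining 5 = 379/5 = 75.8
Weighted total:
  Quizzes 59 × 0.1 = 5.9
  Studio work 85 × 0.08 = 6.8
  Lab reports 66 × 0.11 = 7.26
  Assignments 70 × 0.09 = 6.3
  Presentations 75.8 × 0.32 = 24.256
  Reading responses 77 × 0.19 = 14.63
  Term paper 81 × 0.05 = 4.05
  Fieldwork 45 × 0.06 = 2.7
Sum = 71.896
71.896 is ≥ 71 and < 81 → C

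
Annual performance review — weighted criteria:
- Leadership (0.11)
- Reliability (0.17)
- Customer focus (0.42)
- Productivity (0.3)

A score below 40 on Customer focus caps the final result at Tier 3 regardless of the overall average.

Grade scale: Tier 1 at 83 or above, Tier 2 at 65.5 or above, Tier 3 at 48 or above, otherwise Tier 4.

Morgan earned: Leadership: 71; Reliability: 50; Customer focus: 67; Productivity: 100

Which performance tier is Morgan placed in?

Tier 2

Customer focus score 67 ≥ 40: minimum met.
Weighted total:
  Leadership 71 × 0.11 = 7.81
  Reliability 50 × 0.17 = 8.5
  Customer focus 67 × 0.42 = 28.14
  Productivity 100 × 0.3 = 30
Sum = 74.45
74.45 is ≥ 65.5 and < 83 → Tier 2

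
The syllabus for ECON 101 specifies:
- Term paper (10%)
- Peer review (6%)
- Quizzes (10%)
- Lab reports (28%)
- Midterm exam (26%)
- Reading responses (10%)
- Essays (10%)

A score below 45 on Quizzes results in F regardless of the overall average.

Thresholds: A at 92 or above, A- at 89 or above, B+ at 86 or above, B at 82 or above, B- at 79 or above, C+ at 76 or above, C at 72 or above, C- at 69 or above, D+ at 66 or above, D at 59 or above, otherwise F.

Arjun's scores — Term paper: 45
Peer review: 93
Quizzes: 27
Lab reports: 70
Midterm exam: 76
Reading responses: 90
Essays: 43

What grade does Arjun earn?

F

Quizzes score 27 < 45: minimum not met.
Weighted total:
  Term paper 45 × 0.1 = 4.5
  Peer review 93 × 0.06 = 5.58
  Quizzes 27 × 0.1 = 2.7
  Lab reports 70 × 0.28 = 19.6
  Midterm exam 76 × 0.26 = 19.76
  Reading responses 90 × 0.1 = 9
  Essays 43 × 0.1 = 4.3
Sum = 65.44
Because the Quizzes minimum was not met, the result is F.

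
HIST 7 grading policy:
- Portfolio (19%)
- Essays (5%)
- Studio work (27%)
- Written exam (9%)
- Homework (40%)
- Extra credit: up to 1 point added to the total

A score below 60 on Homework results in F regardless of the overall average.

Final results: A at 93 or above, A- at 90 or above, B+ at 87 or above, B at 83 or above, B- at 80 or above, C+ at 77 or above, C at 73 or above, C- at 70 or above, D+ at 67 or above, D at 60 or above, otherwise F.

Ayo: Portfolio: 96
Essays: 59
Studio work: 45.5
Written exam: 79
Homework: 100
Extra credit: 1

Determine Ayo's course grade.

B-

Homework score 100 ≥ 60: minimum met.
Weighted total:
  Portfolio 96 × 0.19 = 18.24
  Essays 59 × 0.05 = 2.95
  Studio work 45.5 × 0.27 = 12.285
  Written exam 79 × 0.09 = 7.11
  Homework 100 × 0.4 = 40
Sum = 80.585
Extra credit: 80.585 + 1 = 81.585
81.585 is ≥ 80 and < 83 → B-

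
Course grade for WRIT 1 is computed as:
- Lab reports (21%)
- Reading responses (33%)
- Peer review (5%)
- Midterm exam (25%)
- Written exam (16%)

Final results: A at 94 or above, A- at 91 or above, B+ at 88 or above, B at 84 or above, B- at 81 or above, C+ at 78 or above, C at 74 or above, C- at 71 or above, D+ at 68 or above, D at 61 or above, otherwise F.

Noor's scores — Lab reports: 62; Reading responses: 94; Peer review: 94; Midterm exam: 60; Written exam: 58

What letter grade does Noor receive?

C-

Weighted total:
  Lab reports 62 × 0.21 = 13.02
  Reading responses 94 × 0.33 = 31.02
  Peer review 94 × 0.05 = 4.7
  Midterm exam 60 × 0.25 = 15
  Written exam 58 × 0.16 = 9.28
Sum = 73.02
73.02 is ≥ 71 and < 74 → C-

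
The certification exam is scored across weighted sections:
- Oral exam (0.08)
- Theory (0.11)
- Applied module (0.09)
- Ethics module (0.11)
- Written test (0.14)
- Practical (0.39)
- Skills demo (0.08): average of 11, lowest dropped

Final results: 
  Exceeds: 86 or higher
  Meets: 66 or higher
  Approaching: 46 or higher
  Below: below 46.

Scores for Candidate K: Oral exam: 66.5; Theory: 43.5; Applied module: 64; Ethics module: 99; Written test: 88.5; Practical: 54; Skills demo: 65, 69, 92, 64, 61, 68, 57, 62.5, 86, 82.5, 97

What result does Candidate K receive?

Skills demo: drop 57 → average of remaining 10 = 747/10 = 74.7
Weighted total:
  Oral exam 66.5 × 0.08 = 5.32
  Theory 43.5 × 0.11 = 4.785
  Applied module 64 × 0.09 = 5.76
  Ethics module 99 × 0.11 = 10.89
  Written test 88.5 × 0.14 = 12.39
  Practical 54 × 0.39 = 21.06
  Skills demo 74.7 × 0.08 = 5.976
Sum = 66.181
66.181 is ≥ 66 and < 86 → Meets

Meets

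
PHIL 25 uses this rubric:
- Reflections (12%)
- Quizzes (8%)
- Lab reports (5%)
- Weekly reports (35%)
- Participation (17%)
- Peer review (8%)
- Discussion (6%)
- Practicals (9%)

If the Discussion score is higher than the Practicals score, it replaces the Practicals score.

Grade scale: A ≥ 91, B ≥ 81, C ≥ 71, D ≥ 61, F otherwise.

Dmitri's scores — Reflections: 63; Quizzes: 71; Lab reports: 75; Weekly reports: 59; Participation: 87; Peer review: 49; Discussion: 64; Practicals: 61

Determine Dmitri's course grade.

D

Discussion (64) > Practicals (61), so Practicals counts as 64.
Weighted total:
  Reflections 63 × 0.12 = 7.56
  Quizzes 71 × 0.08 = 5.68
  Lab reports 75 × 0.05 = 3.75
  Weekly reports 59 × 0.35 = 20.65
  Participation 87 × 0.17 = 14.79
  Peer review 49 × 0.08 = 3.92
  Discussion 64 × 0.06 = 3.84
  Practicals 64 × 0.09 = 5.76
Sum = 65.95
65.95 is ≥ 61 and < 71 → D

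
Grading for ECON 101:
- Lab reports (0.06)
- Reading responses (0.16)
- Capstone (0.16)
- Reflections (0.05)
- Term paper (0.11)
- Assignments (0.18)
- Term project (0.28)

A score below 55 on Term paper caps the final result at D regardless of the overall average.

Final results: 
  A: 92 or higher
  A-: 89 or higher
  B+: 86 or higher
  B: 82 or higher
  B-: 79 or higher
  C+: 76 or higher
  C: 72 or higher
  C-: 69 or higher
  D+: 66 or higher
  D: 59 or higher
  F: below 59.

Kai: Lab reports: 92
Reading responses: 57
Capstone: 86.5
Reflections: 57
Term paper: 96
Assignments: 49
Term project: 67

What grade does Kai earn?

Term paper score 96 ≥ 55: minimum met.
Weighted total:
  Lab reports 92 × 0.06 = 5.52
  Reading responses 57 × 0.16 = 9.12
  Capstone 86.5 × 0.16 = 13.84
  Reflections 57 × 0.05 = 2.85
  Term paper 96 × 0.11 = 10.56
  Assignments 49 × 0.18 = 8.82
  Term project 67 × 0.28 = 18.76
Sum = 69.47
69.47 is ≥ 69 and < 72 → C-

C-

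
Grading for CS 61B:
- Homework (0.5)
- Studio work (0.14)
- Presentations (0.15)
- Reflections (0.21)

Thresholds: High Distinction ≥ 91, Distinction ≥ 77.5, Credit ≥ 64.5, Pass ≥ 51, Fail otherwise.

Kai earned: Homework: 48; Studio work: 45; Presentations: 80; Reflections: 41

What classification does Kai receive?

Fail

Weighted total:
  Homework 48 × 0.5 = 24
  Studio work 45 × 0.14 = 6.3
  Presentations 80 × 0.15 = 12
  Reflections 41 × 0.21 = 8.61
Sum = 50.91
50.91 < 51 → Fail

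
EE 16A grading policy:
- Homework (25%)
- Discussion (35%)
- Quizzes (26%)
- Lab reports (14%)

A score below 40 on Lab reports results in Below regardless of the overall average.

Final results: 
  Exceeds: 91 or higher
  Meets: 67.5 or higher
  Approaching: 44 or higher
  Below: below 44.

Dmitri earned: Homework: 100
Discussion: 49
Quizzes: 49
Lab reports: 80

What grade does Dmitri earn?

Approaching

Lab reports score 80 ≥ 40: minimum met.
Weighted total:
  Homework 100 × 0.25 = 25
  Discussion 49 × 0.35 = 17.15
  Quizzes 49 × 0.26 = 12.74
  Lab reports 80 × 0.14 = 11.2
Sum = 66.09
66.09 is ≥ 44 and < 67.5 → Approaching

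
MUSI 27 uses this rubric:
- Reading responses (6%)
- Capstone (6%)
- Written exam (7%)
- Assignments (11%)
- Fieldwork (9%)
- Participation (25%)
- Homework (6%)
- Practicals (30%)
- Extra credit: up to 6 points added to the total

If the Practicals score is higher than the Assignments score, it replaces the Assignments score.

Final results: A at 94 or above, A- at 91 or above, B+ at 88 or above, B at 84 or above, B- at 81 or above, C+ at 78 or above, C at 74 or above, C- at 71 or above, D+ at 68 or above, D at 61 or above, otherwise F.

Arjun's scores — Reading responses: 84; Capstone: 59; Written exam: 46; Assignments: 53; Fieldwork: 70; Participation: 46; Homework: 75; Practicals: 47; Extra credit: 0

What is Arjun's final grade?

Practicals (47) ≤ Assignments (53), so Assignments stays at 53.
Weighted total:
  Reading responses 84 × 0.06 = 5.04
  Capstone 59 × 0.06 = 3.54
  Written exam 46 × 0.07 = 3.22
  Assignments 53 × 0.11 = 5.83
  Fieldwork 70 × 0.09 = 6.3
  Participation 46 × 0.25 = 11.5
  Homework 75 × 0.06 = 4.5
  Practicals 47 × 0.3 = 14.1
Sum = 54.03
Extra credit: 54.03 + 0 = 54.03
54.03 < 61 → F

F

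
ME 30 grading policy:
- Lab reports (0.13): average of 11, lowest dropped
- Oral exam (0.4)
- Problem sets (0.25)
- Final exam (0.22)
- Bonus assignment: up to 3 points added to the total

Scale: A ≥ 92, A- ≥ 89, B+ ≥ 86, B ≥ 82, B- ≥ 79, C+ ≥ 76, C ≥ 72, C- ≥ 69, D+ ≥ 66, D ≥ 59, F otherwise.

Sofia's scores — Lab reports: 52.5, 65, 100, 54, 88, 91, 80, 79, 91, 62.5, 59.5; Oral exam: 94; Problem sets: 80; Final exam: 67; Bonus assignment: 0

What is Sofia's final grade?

B

Lab reports: drop 52.5 → average of remaining 10 = 770/10 = 77
Weighted total:
  Lab reports 77 × 0.13 = 10.01
  Oral exam 94 × 0.4 = 37.6
  Problem sets 80 × 0.25 = 20
  Final exam 67 × 0.22 = 14.74
Sum = 82.35
Bonus assignment: 82.35 + 0 = 82.35
82.35 is ≥ 82 and < 86 → B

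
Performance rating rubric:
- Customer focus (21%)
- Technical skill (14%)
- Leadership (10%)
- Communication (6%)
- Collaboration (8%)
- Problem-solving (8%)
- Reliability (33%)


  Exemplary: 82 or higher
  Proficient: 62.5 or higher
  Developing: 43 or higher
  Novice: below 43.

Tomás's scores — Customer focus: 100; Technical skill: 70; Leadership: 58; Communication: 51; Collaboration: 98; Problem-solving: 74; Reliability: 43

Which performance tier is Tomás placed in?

Weighted total:
  Customer focus 100 × 0.21 = 21
  Technical skill 70 × 0.14 = 9.8
  Leadership 58 × 0.1 = 5.8
  Communication 51 × 0.06 = 3.06
  Collaboration 98 × 0.08 = 7.84
  Problem-solving 74 × 0.08 = 5.92
  Reliability 43 × 0.33 = 14.19
Sum = 67.61
67.61 is ≥ 62.5 and < 82 → Proficient

Proficient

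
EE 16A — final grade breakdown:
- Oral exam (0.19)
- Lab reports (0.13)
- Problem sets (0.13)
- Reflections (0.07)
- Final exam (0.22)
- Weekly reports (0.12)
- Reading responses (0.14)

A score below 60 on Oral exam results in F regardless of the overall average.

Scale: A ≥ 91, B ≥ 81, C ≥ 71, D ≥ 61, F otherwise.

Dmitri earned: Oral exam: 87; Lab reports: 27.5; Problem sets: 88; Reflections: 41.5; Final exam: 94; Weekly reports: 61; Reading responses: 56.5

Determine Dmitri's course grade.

Oral exam score 87 ≥ 60: minimum met.
Weighted total:
  Oral exam 87 × 0.19 = 16.53
  Lab reports 27.5 × 0.13 = 3.575
  Problem sets 88 × 0.13 = 11.44
  Reflections 41.5 × 0.07 = 2.905
  Final exam 94 × 0.22 = 20.68
  Weekly reports 61 × 0.12 = 7.32
  Reading responses 56.5 × 0.14 = 7.91
Sum = 70.36
70.36 is ≥ 61 and < 71 → D

D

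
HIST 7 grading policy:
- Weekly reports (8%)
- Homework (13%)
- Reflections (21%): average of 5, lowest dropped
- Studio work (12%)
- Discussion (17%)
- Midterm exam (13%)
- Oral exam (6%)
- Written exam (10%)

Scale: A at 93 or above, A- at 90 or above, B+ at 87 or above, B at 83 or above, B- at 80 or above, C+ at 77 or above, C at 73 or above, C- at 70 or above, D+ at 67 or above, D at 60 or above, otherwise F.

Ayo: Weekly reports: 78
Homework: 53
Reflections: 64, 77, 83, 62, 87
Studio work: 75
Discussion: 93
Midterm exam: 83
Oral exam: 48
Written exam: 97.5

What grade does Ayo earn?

C+

Reflections: drop 62 → average of remaining 4 = 311/4 = 77.75
Weighted total:
  Weekly reports 78 × 0.08 = 6.24
  Homework 53 × 0.13 = 6.89
  Reflections 77.75 × 0.21 = 16.3275
  Studio work 75 × 0.12 = 9
  Discussion 93 × 0.17 = 15.81
  Midterm exam 83 × 0.13 = 10.79
  Oral exam 48 × 0.06 = 2.88
  Written exam 97.5 × 0.1 = 9.75
Sum = 77.6875
77.6875 is ≥ 77 and < 80 → C+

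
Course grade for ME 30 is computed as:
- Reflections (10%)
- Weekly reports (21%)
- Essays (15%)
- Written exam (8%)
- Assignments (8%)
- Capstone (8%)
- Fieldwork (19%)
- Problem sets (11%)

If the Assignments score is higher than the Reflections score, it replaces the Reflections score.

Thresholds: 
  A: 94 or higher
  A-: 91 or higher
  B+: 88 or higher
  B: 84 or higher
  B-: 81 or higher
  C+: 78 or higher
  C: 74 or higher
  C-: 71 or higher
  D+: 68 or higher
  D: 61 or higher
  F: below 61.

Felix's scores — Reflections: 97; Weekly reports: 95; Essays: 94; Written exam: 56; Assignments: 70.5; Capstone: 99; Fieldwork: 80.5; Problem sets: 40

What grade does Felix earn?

B-

Assignments (70.5) ≤ Reflections (97), so Reflections stays at 97.
Weighted total:
  Reflections 97 × 0.1 = 9.7
  Weekly reports 95 × 0.21 = 19.95
  Essays 94 × 0.15 = 14.1
  Written exam 56 × 0.08 = 4.48
  Assignments 70.5 × 0.08 = 5.64
  Capstone 99 × 0.08 = 7.92
  Fieldwork 80.5 × 0.19 = 15.295
  Problem sets 40 × 0.11 = 4.4
Sum = 81.485
81.485 is ≥ 81 and < 84 → B-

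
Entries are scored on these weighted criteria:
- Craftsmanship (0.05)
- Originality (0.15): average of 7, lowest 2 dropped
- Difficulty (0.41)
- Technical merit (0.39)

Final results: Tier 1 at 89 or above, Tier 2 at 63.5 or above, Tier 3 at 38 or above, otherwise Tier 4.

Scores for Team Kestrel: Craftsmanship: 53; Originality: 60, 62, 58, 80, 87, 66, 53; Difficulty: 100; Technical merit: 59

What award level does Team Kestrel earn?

Tier 2

Originality: drop 53, 58 → average of remaining 5 = 355/5 = 71
Weighted total:
  Craftsmanship 53 × 0.05 = 2.65
  Originality 71 × 0.15 = 10.65
  Difficulty 100 × 0.41 = 41
  Technical merit 59 × 0.39 = 23.01
Sum = 77.31
77.31 is ≥ 63.5 and < 89 → Tier 2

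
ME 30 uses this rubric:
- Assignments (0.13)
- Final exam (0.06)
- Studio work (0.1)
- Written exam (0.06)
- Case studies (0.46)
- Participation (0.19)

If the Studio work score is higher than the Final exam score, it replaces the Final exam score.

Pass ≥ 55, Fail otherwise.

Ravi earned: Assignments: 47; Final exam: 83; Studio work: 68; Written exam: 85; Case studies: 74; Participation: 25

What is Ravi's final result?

Studio work (68) ≤ Final exam (83), so Final exam stays at 83.
Weighted total:
  Assignments 47 × 0.13 = 6.11
  Final exam 83 × 0.06 = 4.98
  Studio work 68 × 0.1 = 6.8
  Written exam 85 × 0.06 = 5.1
  Case studies 74 × 0.46 = 34.04
  Participation 25 × 0.19 = 4.75
Sum = 61.78
61.78 ≥ 55 → Pass

Pass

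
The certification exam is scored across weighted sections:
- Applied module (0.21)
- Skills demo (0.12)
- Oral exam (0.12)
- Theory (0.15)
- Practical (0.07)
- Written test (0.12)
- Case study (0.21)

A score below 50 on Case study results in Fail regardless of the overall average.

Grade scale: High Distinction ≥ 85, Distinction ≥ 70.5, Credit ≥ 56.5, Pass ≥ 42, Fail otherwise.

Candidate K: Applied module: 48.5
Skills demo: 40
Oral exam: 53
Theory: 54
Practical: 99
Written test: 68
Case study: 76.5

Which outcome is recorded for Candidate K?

Credit

Case study score 76.5 ≥ 50: minimum met.
Weighted total:
  Applied module 48.5 × 0.21 = 10.185
  Skills demo 40 × 0.12 = 4.8
  Oral exam 53 × 0.12 = 6.36
  Theory 54 × 0.15 = 8.1
  Practical 99 × 0.07 = 6.93
  Written test 68 × 0.12 = 8.16
  Case study 76.5 × 0.21 = 16.065
Sum = 60.6
60.6 is ≥ 56.5 and < 70.5 → Credit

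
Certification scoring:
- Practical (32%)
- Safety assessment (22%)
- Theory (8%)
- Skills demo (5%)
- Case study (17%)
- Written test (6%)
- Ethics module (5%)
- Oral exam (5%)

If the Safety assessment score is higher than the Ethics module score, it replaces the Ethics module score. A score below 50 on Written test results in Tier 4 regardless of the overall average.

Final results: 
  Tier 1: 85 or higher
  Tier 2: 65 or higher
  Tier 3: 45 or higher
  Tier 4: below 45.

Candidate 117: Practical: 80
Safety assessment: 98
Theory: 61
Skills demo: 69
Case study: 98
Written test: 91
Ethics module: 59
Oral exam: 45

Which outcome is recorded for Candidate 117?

Tier 2

Safety assessment (98) > Ethics module (59), so Ethics module counts as 98.
Written test score 91 ≥ 50: minimum met.
Weighted total:
  Practical 80 × 0.32 = 25.6
  Safety assessment 98 × 0.22 = 21.56
  Theory 61 × 0.08 = 4.88
  Skills demo 69 × 0.05 = 3.45
  Case study 98 × 0.17 = 16.66
  Written test 91 × 0.06 = 5.46
  Ethics module 98 × 0.05 = 4.9
  Oral exam 45 × 0.05 = 2.25
Sum = 84.76
84.76 is ≥ 65 and < 85 → Tier 2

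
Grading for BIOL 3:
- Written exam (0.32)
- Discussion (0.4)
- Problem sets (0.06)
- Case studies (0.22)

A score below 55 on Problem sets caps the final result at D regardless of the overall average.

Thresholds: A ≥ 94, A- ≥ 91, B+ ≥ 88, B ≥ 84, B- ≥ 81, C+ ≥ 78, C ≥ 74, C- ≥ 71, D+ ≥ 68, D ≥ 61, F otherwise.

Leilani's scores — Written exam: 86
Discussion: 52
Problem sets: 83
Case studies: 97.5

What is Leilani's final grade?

Problem sets score 83 ≥ 55: minimum met.
Weighted total:
  Written exam 86 × 0.32 = 27.52
  Discussion 52 × 0.4 = 20.8
  Problem sets 83 × 0.06 = 4.98
  Case studies 97.5 × 0.22 = 21.45
Sum = 74.75
74.75 is ≥ 74 and < 78 → C

C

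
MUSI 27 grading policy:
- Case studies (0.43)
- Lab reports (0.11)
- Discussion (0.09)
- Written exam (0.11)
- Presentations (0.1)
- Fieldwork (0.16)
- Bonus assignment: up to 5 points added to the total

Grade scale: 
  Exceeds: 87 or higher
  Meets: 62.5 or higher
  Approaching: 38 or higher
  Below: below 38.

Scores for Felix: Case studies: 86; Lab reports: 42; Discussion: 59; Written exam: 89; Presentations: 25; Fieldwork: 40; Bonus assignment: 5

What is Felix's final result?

Meets

Weighted total:
  Case studies 86 × 0.43 = 36.98
  Lab reports 42 × 0.11 = 4.62
  Discussion 59 × 0.09 = 5.31
  Written exam 89 × 0.11 = 9.79
  Presentations 25 × 0.1 = 2.5
  Fieldwork 40 × 0.16 = 6.4
Sum = 65.6
Bonus assignment: 65.6 + 5 = 70.6
70.6 is ≥ 62.5 and < 87 → Meets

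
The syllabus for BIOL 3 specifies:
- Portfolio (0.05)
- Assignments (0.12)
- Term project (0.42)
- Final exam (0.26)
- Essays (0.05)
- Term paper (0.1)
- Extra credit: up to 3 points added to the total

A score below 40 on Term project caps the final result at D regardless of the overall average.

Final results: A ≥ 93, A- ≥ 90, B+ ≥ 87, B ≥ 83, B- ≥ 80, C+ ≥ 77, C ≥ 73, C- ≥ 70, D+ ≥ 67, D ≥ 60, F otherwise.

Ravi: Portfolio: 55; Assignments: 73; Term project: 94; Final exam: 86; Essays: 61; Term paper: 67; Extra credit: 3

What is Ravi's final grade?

B

Term project score 94 ≥ 40: minimum met.
Weighted total:
  Portfolio 55 × 0.05 = 2.75
  Assignments 73 × 0.12 = 8.76
  Term project 94 × 0.42 = 39.48
  Final exam 86 × 0.26 = 22.36
  Essays 61 × 0.05 = 3.05
  Term paper 67 × 0.1 = 6.7
Sum = 83.1
Extra credit: 83.1 + 3 = 86.1
86.1 is ≥ 83 and < 87 → B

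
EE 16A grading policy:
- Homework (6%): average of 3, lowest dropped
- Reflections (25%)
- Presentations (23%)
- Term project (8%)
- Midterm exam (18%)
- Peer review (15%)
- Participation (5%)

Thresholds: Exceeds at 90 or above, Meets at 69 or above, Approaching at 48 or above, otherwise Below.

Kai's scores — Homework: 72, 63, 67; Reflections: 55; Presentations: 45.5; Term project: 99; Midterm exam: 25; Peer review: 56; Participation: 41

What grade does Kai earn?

Homework: drop 63 → average of remaining 2 = 139/2 = 69.5
Weighted total:
  Homework 69.5 × 0.06 = 4.17
  Reflections 55 × 0.25 = 13.75
  Presentations 45.5 × 0.23 = 10.465
  Term project 99 × 0.08 = 7.92
  Midterm exam 25 × 0.18 = 4.5
  Peer review 56 × 0.15 = 8.4
  Participation 41 × 0.05 = 2.05
Sum = 51.255
51.255 is ≥ 48 and < 69 → Approaching

Approaching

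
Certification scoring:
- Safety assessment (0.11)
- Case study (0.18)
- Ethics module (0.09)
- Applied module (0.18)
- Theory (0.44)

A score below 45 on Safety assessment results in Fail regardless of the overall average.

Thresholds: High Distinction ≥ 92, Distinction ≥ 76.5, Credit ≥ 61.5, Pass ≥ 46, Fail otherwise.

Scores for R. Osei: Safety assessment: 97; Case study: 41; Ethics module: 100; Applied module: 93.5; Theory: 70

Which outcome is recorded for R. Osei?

Safety assessment score 97 ≥ 45: minimum met.
Weighted total:
  Safety assessment 97 × 0.11 = 10.67
  Case study 41 × 0.18 = 7.38
  Ethics module 100 × 0.09 = 9
  Applied module 93.5 × 0.18 = 16.83
  Theory 70 × 0.44 = 30.8
Sum = 74.68
74.68 is ≥ 61.5 and < 76.5 → Credit

Credit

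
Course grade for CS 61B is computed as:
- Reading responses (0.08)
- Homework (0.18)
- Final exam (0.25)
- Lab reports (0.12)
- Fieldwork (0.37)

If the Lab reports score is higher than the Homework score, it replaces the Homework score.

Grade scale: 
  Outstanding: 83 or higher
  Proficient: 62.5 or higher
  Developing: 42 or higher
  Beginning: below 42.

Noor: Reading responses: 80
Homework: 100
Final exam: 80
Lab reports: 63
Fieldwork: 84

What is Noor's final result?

Outstanding

Lab reports (63) ≤ Homework (100), so Homework stays at 100.
Weighted total:
  Reading responses 80 × 0.08 = 6.4
  Homework 100 × 0.18 = 18
  Final exam 80 × 0.25 = 20
  Lab reports 63 × 0.12 = 7.56
  Fieldwork 84 × 0.37 = 31.08
Sum = 83.04
83.04 ≥ 83 → Outstanding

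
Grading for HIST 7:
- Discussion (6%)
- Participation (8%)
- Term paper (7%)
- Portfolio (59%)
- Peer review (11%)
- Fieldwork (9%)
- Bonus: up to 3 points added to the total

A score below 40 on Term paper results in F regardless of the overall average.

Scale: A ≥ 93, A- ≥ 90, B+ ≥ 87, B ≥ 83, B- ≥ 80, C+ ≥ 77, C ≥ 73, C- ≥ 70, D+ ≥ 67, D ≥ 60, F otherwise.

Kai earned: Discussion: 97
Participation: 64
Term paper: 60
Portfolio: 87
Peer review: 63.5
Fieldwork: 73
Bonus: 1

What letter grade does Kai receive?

B-

Term paper score 60 ≥ 40: minimum met.
Weighted total:
  Discussion 97 × 0.06 = 5.82
  Participation 64 × 0.08 = 5.12
  Term paper 60 × 0.07 = 4.2
  Portfolio 87 × 0.59 = 51.33
  Peer review 63.5 × 0.11 = 6.985
  Fieldwork 73 × 0.09 = 6.57
Sum = 80.025
Bonus: 80.025 + 1 = 81.025
81.025 is ≥ 80 and < 83 → B-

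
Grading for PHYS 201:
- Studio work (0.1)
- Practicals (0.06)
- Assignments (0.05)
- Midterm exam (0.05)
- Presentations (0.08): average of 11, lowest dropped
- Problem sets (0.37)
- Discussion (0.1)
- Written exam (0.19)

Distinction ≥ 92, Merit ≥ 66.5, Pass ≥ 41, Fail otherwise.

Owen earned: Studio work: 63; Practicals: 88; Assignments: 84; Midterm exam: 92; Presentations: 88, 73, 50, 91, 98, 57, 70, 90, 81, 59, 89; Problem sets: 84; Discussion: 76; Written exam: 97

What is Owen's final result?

Presentations: drop 50 → average of remaining 10 = 796/10 = 79.6
Weighted total:
  Studio work 63 × 0.1 = 6.3
  Practicals 88 × 0.06 = 5.28
  Assignments 84 × 0.05 = 4.2
  Midterm exam 92 × 0.05 = 4.6
  Presentations 79.6 × 0.08 = 6.368
  Problem sets 84 × 0.37 = 31.08
  Discussion 76 × 0.1 = 7.6
  Written exam 97 × 0.19 = 18.43
Sum = 83.858
83.858 is ≥ 66.5 and < 92 → Merit

Merit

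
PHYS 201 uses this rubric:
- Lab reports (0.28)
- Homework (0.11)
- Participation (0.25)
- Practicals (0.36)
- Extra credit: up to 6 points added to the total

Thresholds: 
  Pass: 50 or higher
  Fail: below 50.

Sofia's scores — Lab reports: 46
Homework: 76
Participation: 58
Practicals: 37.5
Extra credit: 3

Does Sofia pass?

Weighted total:
  Lab reports 46 × 0.28 = 12.88
  Homework 76 × 0.11 = 8.36
  Participation 58 × 0.25 = 14.5
  Practicals 37.5 × 0.36 = 13.5
Sum = 49.24
Extra credit: 49.24 + 3 = 52.24
52.24 ≥ 50 → Pass

Pass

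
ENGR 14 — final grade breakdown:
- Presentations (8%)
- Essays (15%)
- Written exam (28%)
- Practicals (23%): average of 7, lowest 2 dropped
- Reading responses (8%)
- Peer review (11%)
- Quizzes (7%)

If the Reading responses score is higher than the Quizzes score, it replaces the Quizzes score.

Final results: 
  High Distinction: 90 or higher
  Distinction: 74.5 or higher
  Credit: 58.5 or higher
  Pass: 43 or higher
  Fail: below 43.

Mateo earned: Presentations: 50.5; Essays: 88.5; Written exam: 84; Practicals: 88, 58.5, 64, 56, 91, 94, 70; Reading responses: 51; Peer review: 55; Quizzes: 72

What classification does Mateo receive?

Practicals: drop 56, 58.5 → average of remaining 5 = 407/5 = 81.4
Reading responses (51) ≤ Quizzes (72), so Quizzes stays at 72.
Weighted total:
  Presentations 50.5 × 0.08 = 4.04
  Essays 88.5 × 0.15 = 13.275
  Written exam 84 × 0.28 = 23.52
  Practicals 81.4 × 0.23 = 18.722
  Reading responses 51 × 0.08 = 4.08
  Peer review 55 × 0.11 = 6.05
  Quizzes 72 × 0.07 = 5.04
Sum = 74.727
74.727 is ≥ 74.5 and < 90 → Distinction

Distinction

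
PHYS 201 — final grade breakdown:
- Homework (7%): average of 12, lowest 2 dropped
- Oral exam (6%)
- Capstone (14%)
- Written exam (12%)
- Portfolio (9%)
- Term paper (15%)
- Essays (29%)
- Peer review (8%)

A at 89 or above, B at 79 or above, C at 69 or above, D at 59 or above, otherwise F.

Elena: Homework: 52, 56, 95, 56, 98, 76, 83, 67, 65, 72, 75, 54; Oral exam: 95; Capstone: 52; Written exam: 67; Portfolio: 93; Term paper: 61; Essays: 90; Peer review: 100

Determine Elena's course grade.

C

Homework: drop 52, 54 → average of remaining 10 = 743/10 = 74.3
Weighted total:
  Homework 74.3 × 0.07 = 5.201
  Oral exam 95 × 0.06 = 5.7
  Capstone 52 × 0.14 = 7.28
  Written exam 67 × 0.12 = 8.04
  Portfolio 93 × 0.09 = 8.37
  Term paper 61 × 0.15 = 9.15
  Essays 90 × 0.29 = 26.1
  Peer review 100 × 0.08 = 8
Sum = 77.841
77.841 is ≥ 69 and < 79 → C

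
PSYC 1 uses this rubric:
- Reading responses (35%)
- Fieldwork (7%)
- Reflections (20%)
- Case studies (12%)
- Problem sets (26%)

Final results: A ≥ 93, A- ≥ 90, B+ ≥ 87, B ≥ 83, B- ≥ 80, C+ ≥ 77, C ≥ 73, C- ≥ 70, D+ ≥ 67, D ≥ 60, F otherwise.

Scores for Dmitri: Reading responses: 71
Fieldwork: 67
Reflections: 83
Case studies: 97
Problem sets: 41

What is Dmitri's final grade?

D+

Weighted total:
  Reading responses 71 × 0.35 = 24.85
  Fieldwork 67 × 0.07 = 4.69
  Reflections 83 × 0.2 = 16.6
  Case studies 97 × 0.12 = 11.64
  Problem sets 41 × 0.26 = 10.66
Sum = 68.44
68.44 is ≥ 67 and < 70 → D+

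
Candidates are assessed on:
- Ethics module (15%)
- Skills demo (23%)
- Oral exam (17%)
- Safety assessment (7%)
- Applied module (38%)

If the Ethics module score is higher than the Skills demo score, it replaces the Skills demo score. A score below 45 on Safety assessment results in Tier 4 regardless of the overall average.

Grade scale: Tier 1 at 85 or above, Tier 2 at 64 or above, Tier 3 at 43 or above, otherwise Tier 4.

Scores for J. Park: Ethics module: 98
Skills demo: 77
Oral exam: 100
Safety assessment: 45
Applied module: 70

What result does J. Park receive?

Ethics module (98) > Skills demo (77), so Skills demo counts as 98.
Safety assessment score 45 ≥ 45: minimum met.
Weighted total:
  Ethics module 98 × 0.15 = 14.7
  Skills demo 98 × 0.23 = 22.54
  Oral exam 100 × 0.17 = 17
  Safety assessment 45 × 0.07 = 3.15
  Applied module 70 × 0.38 = 26.6
Sum = 83.99
83.99 is ≥ 64 and < 85 → Tier 2

Tier 2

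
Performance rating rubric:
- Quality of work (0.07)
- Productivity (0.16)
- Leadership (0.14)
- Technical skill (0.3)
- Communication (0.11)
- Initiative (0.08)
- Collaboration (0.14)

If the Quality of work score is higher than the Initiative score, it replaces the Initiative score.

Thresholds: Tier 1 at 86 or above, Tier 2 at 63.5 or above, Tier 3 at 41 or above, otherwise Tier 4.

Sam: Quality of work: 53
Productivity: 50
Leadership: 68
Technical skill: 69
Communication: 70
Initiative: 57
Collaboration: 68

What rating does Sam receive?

Tier 2

Quality of work (53) ≤ Initiative (57), so Initiative stays at 57.
Weighted total:
  Quality of work 53 × 0.07 = 3.71
  Productivity 50 × 0.16 = 8
  Leadership 68 × 0.14 = 9.52
  Technical skill 69 × 0.3 = 20.7
  Communication 70 × 0.11 = 7.7
  Initiative 57 × 0.08 = 4.56
  Collaboration 68 × 0.14 = 9.52
Sum = 63.71
63.71 is ≥ 63.5 and < 86 → Tier 2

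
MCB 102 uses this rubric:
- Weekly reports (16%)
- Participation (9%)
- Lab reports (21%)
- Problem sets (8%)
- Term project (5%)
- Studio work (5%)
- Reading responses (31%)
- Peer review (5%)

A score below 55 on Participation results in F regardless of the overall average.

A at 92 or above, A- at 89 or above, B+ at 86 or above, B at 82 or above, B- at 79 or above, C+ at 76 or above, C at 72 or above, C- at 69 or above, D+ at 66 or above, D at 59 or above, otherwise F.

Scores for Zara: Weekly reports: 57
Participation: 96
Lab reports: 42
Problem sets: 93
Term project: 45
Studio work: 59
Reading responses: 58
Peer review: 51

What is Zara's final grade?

D

Participation score 96 ≥ 55: minimum met.
Weighted total:
  Weekly reports 57 × 0.16 = 9.12
  Participation 96 × 0.09 = 8.64
  Lab reports 42 × 0.21 = 8.82
  Problem sets 93 × 0.08 = 7.44
  Term project 45 × 0.05 = 2.25
  Studio work 59 × 0.05 = 2.95
  Reading responses 58 × 0.31 = 17.98
  Peer review 51 × 0.05 = 2.55
Sum = 59.75
59.75 is ≥ 59 and < 66 → D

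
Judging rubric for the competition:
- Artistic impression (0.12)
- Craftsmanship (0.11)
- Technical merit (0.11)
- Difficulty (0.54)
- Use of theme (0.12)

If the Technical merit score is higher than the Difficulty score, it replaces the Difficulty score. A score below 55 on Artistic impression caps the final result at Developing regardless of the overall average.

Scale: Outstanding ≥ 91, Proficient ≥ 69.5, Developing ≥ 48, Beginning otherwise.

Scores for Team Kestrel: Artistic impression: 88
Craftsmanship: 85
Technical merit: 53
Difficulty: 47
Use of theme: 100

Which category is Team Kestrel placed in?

Technical merit (53) > Difficulty (47), so Difficulty counts as 53.
Artistic impression score 88 ≥ 55: minimum met.
Weighted total:
  Artistic impression 88 × 0.12 = 10.56
  Craftsmanship 85 × 0.11 = 9.35
  Technical merit 53 × 0.11 = 5.83
  Difficulty 53 × 0.54 = 28.62
  Use of theme 100 × 0.12 = 12
Sum = 66.36
66.36 is ≥ 48 and < 69.5 → Developing

Developing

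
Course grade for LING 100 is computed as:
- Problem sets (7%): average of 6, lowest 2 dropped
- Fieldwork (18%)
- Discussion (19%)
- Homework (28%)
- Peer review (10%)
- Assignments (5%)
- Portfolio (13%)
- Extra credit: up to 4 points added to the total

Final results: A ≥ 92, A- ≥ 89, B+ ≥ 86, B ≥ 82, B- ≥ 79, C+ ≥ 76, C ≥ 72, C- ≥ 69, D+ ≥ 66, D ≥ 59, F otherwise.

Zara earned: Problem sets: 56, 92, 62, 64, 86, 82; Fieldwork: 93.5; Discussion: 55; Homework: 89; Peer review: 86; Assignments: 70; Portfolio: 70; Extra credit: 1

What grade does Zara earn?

B-

Problem sets: drop 56, 62 → average of remaining 4 = 324/4 = 81
Weighted total:
  Problem sets 81 × 0.07 = 5.67
  Fieldwork 93.5 × 0.18 = 16.83
  Discussion 55 × 0.19 = 10.45
  Homework 89 × 0.28 = 24.92
  Peer review 86 × 0.1 = 8.6
  Assignments 70 × 0.05 = 3.5
  Portfolio 70 × 0.13 = 9.1
Sum = 79.07
Extra credit: 79.07 + 1 = 80.07
80.07 is ≥ 79 and < 82 → B-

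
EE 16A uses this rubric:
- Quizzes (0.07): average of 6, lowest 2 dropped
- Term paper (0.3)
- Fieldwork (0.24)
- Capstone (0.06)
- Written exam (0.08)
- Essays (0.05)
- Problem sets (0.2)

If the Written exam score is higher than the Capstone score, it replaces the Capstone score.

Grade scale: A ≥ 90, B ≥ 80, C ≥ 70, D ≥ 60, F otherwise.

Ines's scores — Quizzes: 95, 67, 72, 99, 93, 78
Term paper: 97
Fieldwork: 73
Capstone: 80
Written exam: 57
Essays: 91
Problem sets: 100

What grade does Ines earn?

B

Quizzes: drop 67, 72 → average of remaining 4 = 365/4 = 91.25
Written exam (57) ≤ Capstone (80), so Capstone stays at 80.
Weighted total:
  Quizzes 91.25 × 0.07 = 6.3875
  Term paper 97 × 0.3 = 29.1
  Fieldwork 73 × 0.24 = 17.52
  Capstone 80 × 0.06 = 4.8
  Written exam 57 × 0.08 = 4.56
  Essays 91 × 0.05 = 4.55
  Problem sets 100 × 0.2 = 20
Sum = 86.9175
86.9175 is ≥ 80 and < 90 → B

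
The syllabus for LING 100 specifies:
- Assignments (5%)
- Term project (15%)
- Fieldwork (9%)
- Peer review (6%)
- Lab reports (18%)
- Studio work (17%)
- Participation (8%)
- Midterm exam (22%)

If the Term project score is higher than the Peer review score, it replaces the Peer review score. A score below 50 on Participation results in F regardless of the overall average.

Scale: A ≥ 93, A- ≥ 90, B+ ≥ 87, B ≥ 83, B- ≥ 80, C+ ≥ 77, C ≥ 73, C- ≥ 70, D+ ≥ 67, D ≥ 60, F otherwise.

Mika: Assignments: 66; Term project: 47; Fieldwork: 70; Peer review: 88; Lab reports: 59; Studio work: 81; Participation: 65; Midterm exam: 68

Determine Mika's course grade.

Term project (47) ≤ Peer review (88), so Peer review stays at 88.
Participation score 65 ≥ 50: minimum met.
Weighted total:
  Assignments 66 × 0.05 = 3.3
  Term project 47 × 0.15 = 7.05
  Fieldwork 70 × 0.09 = 6.3
  Peer review 88 × 0.06 = 5.28
  Lab reports 59 × 0.18 = 10.62
  Studio work 81 × 0.17 = 13.77
  Participation 65 × 0.08 = 5.2
  Midterm exam 68 × 0.22 = 14.96
Sum = 66.48
66.48 is ≥ 60 and < 67 → D

D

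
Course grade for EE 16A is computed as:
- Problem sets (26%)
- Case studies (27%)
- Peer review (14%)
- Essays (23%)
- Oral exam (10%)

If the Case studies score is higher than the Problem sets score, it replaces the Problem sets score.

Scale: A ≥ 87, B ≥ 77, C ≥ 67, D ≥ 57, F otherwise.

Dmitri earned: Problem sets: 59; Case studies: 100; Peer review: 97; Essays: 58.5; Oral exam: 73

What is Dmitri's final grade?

A

Case studies (100) > Problem sets (59), so Problem sets counts as 100.
Weighted total:
  Problem sets 100 × 0.26 = 26
  Case studies 100 × 0.27 = 27
  Peer review 97 × 0.14 = 13.58
  Essays 58.5 × 0.23 = 13.455
  Oral exam 73 × 0.1 = 7.3
Sum = 87.335
87.335 ≥ 87 → A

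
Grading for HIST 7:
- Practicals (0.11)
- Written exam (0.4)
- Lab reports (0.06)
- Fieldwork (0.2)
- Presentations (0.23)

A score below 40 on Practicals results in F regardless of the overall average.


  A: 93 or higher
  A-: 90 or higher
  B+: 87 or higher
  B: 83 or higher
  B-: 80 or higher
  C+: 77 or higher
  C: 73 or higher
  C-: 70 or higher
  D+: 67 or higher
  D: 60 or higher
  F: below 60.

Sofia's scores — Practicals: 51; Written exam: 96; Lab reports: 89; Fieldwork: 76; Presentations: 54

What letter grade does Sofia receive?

Practicals score 51 ≥ 40: minimum met.
Weighted total:
  Practicals 51 × 0.11 = 5.61
  Written exam 96 × 0.4 = 38.4
  Lab reports 89 × 0.06 = 5.34
  Fieldwork 76 × 0.2 = 15.2
  Presentations 54 × 0.23 = 12.42
Sum = 76.97
76.97 is ≥ 73 and < 77 → C

C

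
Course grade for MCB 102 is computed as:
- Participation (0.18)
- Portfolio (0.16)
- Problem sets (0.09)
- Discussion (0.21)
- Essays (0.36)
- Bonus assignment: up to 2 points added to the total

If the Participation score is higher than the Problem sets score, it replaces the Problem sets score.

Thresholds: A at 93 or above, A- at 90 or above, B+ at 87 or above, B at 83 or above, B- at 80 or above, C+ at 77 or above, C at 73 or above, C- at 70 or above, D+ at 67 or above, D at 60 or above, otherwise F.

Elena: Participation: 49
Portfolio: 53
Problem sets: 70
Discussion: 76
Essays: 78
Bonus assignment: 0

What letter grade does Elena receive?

Participation (49) ≤ Problem sets (70), so Problem sets stays at 70.
Weighted total:
  Participation 49 × 0.18 = 8.82
  Portfolio 53 × 0.16 = 8.48
  Problem sets 70 × 0.09 = 6.3
  Discussion 76 × 0.21 = 15.96
  Essays 78 × 0.36 = 28.08
Sum = 67.64
Bonus assignment: 67.64 + 0 = 67.64
67.64 is ≥ 67 and < 70 → D+

D+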